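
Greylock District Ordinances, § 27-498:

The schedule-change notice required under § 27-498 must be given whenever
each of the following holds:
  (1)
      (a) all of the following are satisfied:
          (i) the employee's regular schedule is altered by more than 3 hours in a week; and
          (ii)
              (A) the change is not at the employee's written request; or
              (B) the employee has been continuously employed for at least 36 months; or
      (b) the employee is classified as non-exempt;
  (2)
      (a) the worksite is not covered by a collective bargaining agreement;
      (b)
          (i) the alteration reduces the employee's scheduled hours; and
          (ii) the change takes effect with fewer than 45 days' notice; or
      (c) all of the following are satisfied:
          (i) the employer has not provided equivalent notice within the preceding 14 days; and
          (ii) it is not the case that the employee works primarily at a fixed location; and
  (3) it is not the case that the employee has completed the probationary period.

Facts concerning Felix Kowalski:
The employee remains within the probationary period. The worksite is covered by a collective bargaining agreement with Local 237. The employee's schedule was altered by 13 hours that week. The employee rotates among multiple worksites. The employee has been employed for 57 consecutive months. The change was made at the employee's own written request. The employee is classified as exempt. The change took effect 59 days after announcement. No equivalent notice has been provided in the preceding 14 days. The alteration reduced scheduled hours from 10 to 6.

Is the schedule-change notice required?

Yes — required.

(i) schedule shift > 3h — holds.
(A) not employee-requested — fails.
(B) tenure ≥ 36 mo. — satisfied.
So (ii) is satisfied (F OR T).
So (a) is satisfied (T AND T).
(b) non-exempt — not met.
(1): T OR F → true.
(a) no CBA — not satisfied.
(i) hours reduced — holds.
(ii) < 45 days' notice — not met.
(b): T AND F → false.
(i) no recent notice — satisfied.
(ii) not (fixed location) — satisfied.
(c): T AND T → true.
(2): F OR F OR T → true.
(3) not (past probation) — met.
Overall = T AND T AND T = true.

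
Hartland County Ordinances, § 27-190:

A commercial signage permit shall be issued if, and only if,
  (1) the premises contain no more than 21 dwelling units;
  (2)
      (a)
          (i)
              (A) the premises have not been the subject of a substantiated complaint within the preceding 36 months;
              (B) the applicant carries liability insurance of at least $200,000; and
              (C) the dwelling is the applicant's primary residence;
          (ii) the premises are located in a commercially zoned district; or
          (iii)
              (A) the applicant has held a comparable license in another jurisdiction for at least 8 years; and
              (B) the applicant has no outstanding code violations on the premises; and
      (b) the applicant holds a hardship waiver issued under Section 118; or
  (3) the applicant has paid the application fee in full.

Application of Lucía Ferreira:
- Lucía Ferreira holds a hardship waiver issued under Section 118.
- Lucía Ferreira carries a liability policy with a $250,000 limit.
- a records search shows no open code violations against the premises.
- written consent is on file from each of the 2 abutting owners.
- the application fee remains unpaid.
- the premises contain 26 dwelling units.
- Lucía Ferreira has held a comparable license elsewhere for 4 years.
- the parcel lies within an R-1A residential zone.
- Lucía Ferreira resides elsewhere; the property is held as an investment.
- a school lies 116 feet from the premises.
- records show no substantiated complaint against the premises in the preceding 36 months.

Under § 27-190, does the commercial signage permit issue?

(1) ≤ 21 units — fails.
(A) no complaint in 36 mo. — holds.
(B) insurance ≥ $200,000 — satisfied.
(C) primary residence — fails.
So (i) is not satisfied (T AND T AND F).
(ii) commercially zoned — not satisfied.
(A) prior license ≥ 8 yr — not met.
(B) no code violations — holds.
(iii) = F AND T = false.
(a): F OR F OR F → false.
(b) hardship waiver — satisfied.
(2): F AND T → false.
(3) fee paid — not satisfied.
Overall = F OR F OR F = false.

No — denied.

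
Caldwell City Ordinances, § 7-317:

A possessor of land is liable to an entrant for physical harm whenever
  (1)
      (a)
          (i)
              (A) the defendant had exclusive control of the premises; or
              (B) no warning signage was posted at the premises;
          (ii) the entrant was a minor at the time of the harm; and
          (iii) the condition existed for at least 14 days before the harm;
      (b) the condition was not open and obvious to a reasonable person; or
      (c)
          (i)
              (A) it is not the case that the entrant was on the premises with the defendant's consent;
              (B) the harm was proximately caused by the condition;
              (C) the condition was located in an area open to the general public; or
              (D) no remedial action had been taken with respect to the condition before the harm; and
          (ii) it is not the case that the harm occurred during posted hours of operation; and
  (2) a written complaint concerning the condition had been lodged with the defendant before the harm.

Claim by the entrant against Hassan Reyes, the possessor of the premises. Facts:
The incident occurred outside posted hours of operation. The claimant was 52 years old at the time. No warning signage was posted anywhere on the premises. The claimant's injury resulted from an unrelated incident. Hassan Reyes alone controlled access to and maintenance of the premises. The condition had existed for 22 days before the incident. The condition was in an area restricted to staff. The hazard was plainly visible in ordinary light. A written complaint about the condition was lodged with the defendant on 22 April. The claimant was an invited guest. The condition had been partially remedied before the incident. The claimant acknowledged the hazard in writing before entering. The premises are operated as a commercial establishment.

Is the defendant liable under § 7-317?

(A) exclusive control — holds.
(B) no signage posted — satisfied.
(i): T OR T → true.
(ii) entrant a minor — not met.
(iii) condition ≥14 days old — satisfied.
(a): T AND F AND T → false.
(b) not open/obvious — not met.
(A) not (consent to enter) — not met.
(B) proximate cause — not satisfied.
(C) public area — not satisfied.
(D) no remedial action — fails.
So (i) is not satisfied (F OR F OR F OR F).
(ii) not (during posted hours) — met.
So (c) is not satisfied (F AND T).
(1) = F OR F OR F = false.
(2) complaint lodged — satisfied.
Overall: F AND T → false.

No — not liable.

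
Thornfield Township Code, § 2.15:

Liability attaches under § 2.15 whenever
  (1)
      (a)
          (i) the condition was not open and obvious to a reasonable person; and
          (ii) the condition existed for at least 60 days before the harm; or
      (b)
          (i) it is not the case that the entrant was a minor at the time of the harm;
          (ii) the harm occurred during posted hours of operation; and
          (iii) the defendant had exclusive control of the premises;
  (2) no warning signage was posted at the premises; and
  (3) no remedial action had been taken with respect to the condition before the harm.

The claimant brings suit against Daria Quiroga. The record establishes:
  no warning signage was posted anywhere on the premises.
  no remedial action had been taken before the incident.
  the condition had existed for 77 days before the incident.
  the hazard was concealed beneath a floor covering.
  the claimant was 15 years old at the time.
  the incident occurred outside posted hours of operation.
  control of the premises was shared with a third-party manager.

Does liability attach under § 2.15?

Yes — liable.

(i) not open/obvious — met.
(ii) condition ≥60 days old — met.
(a): T AND T → true.
(i) not (entrant a minor) — not met.
(ii) during posted hours — not satisfied.
(iii) exclusive control — not met.
So (b) is not satisfied (F AND F AND F).
So (1) is satisfied (T OR F).
(2) no signage posted — holds.
(3) no remedial action — holds.
So Overall is satisfied (T AND T AND T).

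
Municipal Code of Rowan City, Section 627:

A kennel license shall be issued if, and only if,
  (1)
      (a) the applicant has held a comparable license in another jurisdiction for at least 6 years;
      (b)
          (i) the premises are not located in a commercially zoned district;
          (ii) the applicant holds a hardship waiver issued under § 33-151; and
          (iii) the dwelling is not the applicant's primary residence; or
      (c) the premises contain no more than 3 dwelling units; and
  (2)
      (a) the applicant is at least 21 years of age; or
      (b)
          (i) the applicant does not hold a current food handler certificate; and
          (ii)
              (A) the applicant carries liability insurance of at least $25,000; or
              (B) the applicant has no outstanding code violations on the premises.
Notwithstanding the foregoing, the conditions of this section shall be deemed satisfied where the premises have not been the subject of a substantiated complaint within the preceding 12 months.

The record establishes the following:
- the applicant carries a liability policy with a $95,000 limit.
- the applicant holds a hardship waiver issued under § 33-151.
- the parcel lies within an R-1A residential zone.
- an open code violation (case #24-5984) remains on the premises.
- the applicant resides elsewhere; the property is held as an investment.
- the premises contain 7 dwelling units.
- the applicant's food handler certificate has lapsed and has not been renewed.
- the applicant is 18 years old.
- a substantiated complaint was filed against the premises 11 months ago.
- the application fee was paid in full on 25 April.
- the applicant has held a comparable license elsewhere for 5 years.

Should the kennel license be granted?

Yes — granted.

(a) prior license ≥ 6 yr — fails.
(i) not (commercially zoned) — holds.
(ii) hardship waiver — met.
(iii) not (primary residence) — satisfied.
(b) = T AND T AND T = true.
(c) ≤ 3 units — not satisfied.
(1) = F OR T OR F = true.
(a) age ≥ 21 — not met.
(i) not (food handler cert.) — satisfied.
(A) insurance ≥ $25,000 — holds.
(B) no code violations — not met.
(ii): T OR F → true.
(b) = T AND T = true.
(2) = F OR T = true.
So Overall is satisfied (T AND T).
Exception (no complaint in 12 mo.) — not satisfied.
Result: main true OR exception false → true.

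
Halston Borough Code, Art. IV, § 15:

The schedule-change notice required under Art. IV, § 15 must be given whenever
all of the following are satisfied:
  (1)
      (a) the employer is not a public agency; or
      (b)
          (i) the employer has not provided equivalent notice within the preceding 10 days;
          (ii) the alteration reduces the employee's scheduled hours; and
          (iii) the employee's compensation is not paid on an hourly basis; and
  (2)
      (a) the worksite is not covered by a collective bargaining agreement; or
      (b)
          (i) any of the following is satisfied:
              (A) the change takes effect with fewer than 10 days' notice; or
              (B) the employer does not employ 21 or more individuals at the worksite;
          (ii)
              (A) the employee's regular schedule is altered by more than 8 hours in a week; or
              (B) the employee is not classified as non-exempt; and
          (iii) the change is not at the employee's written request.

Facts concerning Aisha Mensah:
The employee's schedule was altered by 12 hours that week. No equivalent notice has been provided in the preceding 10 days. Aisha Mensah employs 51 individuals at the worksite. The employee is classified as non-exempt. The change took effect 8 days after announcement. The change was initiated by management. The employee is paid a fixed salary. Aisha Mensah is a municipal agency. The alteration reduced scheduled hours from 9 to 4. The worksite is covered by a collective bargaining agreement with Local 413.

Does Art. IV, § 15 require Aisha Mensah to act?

(a) not (public agency) — not satisfied.
(i) no recent notice — met.
(ii) hours reduced — holds.
(iii) not (hourly-paid) — satisfied.
So (b) is satisfied (T AND T AND T).
So (1) is satisfied (F OR T).
(a) no CBA — not satisfied.
(A) < 10 days' notice — satisfied.
(B) not (≥ 21 at site) — not satisfied.
So (i) is satisfied (T OR F).
(A) schedule shift > 8h — holds.
(B) not (non-exempt) — not satisfied.
(ii) = T OR F = true.
(iii) not employee-requested — satisfied.
So (b) is satisfied (T AND T AND T).
So (2) is satisfied (F OR T).
Overall = T AND T = true.

Yes — required.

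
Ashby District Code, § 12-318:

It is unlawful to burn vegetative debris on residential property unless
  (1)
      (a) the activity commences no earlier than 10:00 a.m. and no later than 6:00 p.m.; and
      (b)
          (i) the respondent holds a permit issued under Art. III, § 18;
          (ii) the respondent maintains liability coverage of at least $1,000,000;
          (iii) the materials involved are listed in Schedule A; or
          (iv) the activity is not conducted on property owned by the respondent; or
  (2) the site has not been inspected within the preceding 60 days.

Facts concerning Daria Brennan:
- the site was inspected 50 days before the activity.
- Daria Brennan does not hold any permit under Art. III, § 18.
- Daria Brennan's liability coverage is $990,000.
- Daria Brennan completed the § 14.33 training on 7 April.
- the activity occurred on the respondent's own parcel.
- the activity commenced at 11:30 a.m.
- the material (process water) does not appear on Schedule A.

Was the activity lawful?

(a) start within hours — met.
(i) holds permit — fails.
(ii) coverage ≥ $1,000,000 — fails.
(iii) Schedule A material — not met.
(iv) not (own property) — fails.
(b): F OR F OR F OR F → false.
(1): T AND F → false.
(2) not (site inspected) — fails.
So Overall is not satisfied (F OR F).

No — unlawful.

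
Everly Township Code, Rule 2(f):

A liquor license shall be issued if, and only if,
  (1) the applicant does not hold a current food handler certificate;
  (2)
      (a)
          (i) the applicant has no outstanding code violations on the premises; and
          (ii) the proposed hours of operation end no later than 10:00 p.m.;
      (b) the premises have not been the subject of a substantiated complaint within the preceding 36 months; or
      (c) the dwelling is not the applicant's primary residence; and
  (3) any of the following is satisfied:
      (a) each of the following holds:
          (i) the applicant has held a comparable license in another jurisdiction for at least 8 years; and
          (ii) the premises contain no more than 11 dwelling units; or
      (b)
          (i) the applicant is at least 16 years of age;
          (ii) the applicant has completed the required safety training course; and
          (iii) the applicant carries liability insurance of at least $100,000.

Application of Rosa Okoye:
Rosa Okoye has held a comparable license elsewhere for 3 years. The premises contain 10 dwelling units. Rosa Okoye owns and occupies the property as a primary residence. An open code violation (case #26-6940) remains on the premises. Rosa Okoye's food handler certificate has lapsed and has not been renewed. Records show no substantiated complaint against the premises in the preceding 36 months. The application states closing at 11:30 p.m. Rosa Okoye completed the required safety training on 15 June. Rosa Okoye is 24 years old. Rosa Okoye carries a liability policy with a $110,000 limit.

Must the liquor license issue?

Yes — granted.

(1) not (food handler cert.) — met.
(i) no code violations — not met.
(ii) closes by 10 p.m. — fails.
(a) = F AND F = false.
(b) no complaint in 36 mo. — met.
(c) not (primary residence) — not satisfied.
So (2) is satisfied (F OR T OR F).
(i) prior license ≥ 8 yr — not satisfied.
(ii) ≤ 11 units — met.
(a) = F AND T = false.
(i) age ≥ 16 — satisfied.
(ii) safety training — met.
(iii) insurance ≥ $100,000 — satisfied.
(b) = T AND T AND T = true.
(3) = F OR T = true.
Overall: T AND T AND T → true.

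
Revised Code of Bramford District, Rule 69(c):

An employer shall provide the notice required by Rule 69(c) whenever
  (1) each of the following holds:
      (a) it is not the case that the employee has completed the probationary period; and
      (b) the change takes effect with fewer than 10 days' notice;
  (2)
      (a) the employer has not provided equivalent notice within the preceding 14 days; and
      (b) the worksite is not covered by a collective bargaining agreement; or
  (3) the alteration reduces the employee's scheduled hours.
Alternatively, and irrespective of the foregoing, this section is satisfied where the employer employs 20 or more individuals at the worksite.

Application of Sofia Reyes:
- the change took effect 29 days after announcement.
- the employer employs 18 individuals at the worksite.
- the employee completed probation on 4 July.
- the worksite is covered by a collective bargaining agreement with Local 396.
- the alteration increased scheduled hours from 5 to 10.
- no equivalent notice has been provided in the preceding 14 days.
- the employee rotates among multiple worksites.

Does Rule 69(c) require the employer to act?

(a) not (past probation) — fails.
(b) < 10 days' notice — not satisfied.
(1) = F AND F = false.
(a) no recent notice — met.
(b) no CBA — not met.
(2): T AND F → false.
(3) hours reduced — fails.
So Overall is not satisfied (F OR F OR F).
Exception (≥ 20 at site) — not satisfied.
Result: main false OR exception false → false.

No — not required.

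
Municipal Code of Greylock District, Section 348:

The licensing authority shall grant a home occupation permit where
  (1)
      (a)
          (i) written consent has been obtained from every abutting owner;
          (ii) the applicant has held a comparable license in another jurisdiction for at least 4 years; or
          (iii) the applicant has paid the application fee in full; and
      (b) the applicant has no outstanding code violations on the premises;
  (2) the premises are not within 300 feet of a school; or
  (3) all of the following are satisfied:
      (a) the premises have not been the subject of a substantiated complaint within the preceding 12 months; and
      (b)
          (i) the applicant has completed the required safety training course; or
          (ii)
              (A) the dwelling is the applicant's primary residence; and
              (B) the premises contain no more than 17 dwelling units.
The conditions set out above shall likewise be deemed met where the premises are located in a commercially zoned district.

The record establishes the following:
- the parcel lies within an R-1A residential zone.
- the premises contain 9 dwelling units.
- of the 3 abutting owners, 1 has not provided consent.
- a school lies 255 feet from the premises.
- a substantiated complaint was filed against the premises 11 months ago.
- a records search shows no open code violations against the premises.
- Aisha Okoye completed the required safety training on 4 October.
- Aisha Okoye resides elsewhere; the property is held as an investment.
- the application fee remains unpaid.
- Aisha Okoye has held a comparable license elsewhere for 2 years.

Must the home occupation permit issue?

No — denied.

(i) all abutters consent — not satisfied.
(ii) prior license ≥ 4 yr — not satisfied.
(iii) fee paid — not met.
(a): F OR F OR F → false.
(b) no code violations — satisfied.
(1): F AND T → false.
(2) ≥300 ft from school — not satisfied.
(a) no complaint in 12 mo. — not met.
(i) safety training — satisfied.
(A) primary residence — not met.
(B) ≤ 17 units — satisfied.
So (ii) is not satisfied (F AND T).
So (b) is satisfied (T OR F).
(3) = F AND T = false.
Overall: F OR F OR F → false.
Exception (commercially zoned) — not satisfied.
Result: main false OR exception false → false.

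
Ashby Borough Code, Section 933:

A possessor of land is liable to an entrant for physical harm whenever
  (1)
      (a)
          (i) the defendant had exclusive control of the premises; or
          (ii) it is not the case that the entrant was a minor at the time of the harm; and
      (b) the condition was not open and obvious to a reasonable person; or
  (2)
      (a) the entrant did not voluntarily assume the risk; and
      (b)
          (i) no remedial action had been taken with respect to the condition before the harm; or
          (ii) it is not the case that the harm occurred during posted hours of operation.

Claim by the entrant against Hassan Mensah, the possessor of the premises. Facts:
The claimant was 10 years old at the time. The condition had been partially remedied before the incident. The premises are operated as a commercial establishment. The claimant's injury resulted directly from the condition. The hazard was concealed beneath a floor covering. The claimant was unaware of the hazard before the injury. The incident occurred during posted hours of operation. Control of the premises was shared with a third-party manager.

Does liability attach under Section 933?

(i) exclusive control — not satisfied.
(ii) not (entrant a minor) — not met.
(a) = F OR F = false.
(b) not open/obvious — satisfied.
(1): F AND T → false.
(a) no assumed risk — holds.
(i) no remedial action — fails.
(ii) not (during posted hours) — not met.
(b) = F OR F = false.
(2): T AND F → false.
Overall = F OR F = false.

No — not liable.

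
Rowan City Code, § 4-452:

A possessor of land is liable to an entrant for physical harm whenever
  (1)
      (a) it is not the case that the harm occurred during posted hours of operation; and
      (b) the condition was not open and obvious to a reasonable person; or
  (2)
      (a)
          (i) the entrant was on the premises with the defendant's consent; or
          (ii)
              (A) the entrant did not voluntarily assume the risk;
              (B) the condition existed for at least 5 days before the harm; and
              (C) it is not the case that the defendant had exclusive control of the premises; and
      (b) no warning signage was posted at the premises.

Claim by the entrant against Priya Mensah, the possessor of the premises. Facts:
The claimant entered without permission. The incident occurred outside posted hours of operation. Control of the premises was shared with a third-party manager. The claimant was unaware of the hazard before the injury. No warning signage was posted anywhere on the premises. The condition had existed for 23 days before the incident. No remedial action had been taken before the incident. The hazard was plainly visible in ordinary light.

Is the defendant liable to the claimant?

Yes — liable.

(a) not (during posted hours) — holds.
(b) not open/obvious — not satisfied.
(1) = T AND F = false.
(i) consent to enter — not satisfied.
(A) no assumed risk — satisfied.
(B) condition ≥5 days old — satisfied.
(C) not (exclusive control) — satisfied.
So (ii) is satisfied (T AND T AND T).
(a) = F OR T = true.
(b) no signage posted — met.
(2): T AND T → true.
Overall = F OR T = true.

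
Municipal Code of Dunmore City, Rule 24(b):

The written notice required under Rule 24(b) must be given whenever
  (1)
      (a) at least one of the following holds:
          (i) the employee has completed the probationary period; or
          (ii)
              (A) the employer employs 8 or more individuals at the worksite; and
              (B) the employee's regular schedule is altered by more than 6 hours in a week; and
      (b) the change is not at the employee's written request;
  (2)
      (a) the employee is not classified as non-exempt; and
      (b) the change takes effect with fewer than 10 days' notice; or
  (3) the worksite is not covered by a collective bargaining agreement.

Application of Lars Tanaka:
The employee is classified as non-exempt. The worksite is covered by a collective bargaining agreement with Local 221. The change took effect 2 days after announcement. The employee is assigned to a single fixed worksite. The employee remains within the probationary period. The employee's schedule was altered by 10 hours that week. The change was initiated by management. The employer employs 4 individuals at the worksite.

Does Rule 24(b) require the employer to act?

No — not required.

(i) past probation — fails.
(A) ≥ 8 at site — fails.
(B) schedule shift > 6h — satisfied.
So (ii) is not satisfied (F AND T).
So (a) is not satisfied (F OR F).
(b) not employee-requested — satisfied.
(1): F AND T → false.
(a) not (non-exempt) — not satisfied.
(b) < 10 days' notice — met.
(2) = F AND T = false.
(3) no CBA — not met.
Overall = F OR F OR F = false.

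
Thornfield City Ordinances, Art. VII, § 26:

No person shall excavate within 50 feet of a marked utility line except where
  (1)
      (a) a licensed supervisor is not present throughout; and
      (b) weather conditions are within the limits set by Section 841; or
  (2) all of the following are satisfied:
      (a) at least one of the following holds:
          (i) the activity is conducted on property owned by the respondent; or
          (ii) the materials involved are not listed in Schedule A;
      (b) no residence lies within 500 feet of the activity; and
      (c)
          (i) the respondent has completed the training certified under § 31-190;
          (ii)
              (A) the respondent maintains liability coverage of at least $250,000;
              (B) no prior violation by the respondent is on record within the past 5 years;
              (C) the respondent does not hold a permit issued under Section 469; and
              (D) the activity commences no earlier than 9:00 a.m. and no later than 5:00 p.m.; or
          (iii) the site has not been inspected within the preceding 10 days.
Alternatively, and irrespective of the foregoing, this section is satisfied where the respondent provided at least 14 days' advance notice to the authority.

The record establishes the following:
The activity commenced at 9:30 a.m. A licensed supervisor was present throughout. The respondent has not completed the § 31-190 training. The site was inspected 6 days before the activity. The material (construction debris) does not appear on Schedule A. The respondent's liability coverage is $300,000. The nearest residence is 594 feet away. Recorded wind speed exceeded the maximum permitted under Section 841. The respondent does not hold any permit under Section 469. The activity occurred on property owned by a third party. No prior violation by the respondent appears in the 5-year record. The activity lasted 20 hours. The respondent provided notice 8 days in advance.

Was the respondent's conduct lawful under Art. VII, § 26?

Yes — lawful.

(a) not (supervisor present) — not met.
(b) weather ok — fails.
(1): F AND F → false.
(i) own property — not satisfied.
(ii) not (Schedule A material) — holds.
So (a) is satisfied (F OR T).
(b) no residence in 500 ft — satisfied.
(i) training certified — not met.
(A) coverage ≥ $250,000 — holds.
(B) no prior violation — met.
(C) not (holds permit) — satisfied.
(D) start within hours — met.
(ii): T AND T AND T AND T → true.
(iii) not (site inspected) — not met.
(c) = F OR T OR F = true.
(2): T AND T AND T → true.
Overall = F OR T = true.
Exception (≥14 days' notice) — not satisfied.
Result: main true OR exception false → true.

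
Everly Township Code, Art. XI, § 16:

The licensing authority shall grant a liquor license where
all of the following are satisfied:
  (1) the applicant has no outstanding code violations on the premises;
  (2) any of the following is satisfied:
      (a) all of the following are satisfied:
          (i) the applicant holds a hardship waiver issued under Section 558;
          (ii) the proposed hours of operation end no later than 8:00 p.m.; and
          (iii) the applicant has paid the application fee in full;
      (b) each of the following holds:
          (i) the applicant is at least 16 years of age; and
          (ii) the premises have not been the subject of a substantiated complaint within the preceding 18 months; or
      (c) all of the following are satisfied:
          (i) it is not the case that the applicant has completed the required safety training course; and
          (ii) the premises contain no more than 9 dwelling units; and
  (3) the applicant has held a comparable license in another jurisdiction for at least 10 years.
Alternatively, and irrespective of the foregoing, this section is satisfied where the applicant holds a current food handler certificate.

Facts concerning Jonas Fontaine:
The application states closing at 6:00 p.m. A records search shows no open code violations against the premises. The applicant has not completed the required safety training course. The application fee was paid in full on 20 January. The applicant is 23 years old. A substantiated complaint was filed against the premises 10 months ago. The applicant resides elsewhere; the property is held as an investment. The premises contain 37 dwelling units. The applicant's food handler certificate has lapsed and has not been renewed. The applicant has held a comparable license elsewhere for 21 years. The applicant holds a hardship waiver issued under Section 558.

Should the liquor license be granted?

(1) no code violations — holds.
(i) hardship waiver — holds.
(ii) closes by 8 p.m. — holds.
(iii) fee paid — satisfied.
So (a) is satisfied (T AND T AND T).
(i) age ≥ 16 — satisfied.
(ii) no complaint in 18 mo. — not satisfied.
(b): T AND F → false.
(i) not (safety training) — holds.
(ii) ≤ 9 units — not satisfied.
(c) = T AND F = false.
(2): T OR F OR F → true.
(3) prior license ≥ 10 yr — holds.
Overall = T AND T AND T = true.
Exception (food handler cert.) — not satisfied.
Result: main true OR exception false → true.

Yes — granted.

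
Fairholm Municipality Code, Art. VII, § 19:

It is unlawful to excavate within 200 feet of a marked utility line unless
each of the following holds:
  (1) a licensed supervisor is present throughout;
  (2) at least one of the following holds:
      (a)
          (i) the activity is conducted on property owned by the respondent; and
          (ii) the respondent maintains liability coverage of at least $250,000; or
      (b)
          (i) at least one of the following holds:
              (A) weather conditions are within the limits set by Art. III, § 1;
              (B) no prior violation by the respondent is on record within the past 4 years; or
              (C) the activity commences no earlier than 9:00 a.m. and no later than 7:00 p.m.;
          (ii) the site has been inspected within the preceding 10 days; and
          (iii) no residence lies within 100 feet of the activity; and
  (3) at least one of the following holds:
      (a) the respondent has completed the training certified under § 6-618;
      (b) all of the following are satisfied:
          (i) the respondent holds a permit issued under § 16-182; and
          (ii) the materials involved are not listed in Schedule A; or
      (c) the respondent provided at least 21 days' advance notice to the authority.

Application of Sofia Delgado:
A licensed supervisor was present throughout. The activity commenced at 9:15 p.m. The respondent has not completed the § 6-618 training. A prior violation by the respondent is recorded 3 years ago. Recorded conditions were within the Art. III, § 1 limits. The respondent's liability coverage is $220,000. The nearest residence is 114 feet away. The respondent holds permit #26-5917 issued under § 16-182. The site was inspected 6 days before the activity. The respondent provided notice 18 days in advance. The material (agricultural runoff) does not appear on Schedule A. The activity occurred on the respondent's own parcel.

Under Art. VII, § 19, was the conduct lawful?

Yes — lawful.

(1) supervisor present — holds.
(i) own property — satisfied.
(ii) coverage ≥ $250,000 — not met.
(a): T AND F → false.
(A) weather ok — holds.
(B) no prior violation — fails.
(C) start within hours — not satisfied.
(i): T OR F OR F → true.
(ii) site inspected — met.
(iii) no residence in 100 ft — holds.
So (b) is satisfied (T AND T AND T).
(2) = F OR T = true.
(a) training certified — not satisfied.
(i) holds permit — holds.
(ii) not (Schedule A material) — satisfied.
(b) = T AND T = true.
(c) ≥21 days' notice — not satisfied.
(3) = F OR T OR F = true.
Overall: T AND T AND T → true.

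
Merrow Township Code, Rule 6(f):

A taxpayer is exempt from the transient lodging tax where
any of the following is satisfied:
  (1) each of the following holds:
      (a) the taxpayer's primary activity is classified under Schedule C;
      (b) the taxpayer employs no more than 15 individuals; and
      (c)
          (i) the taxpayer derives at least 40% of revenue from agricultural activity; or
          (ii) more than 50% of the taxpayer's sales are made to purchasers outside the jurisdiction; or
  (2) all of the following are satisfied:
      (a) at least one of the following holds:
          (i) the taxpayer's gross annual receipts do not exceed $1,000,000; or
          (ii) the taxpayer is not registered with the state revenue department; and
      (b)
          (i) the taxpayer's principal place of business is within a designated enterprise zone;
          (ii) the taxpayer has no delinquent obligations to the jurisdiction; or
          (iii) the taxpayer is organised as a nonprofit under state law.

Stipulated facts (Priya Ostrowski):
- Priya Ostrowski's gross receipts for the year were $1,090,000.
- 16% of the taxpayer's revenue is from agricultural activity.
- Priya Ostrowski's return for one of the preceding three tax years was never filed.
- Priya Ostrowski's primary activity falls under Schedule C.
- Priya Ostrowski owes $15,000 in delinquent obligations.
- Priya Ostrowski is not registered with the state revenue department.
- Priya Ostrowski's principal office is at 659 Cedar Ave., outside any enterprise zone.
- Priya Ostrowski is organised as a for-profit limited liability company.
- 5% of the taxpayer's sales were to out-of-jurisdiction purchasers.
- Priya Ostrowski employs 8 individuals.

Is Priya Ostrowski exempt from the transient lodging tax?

(a) Schedule C activity — met.
(b) ≤ 15 employees — holds.
(i) ≥40% agricultural — fails.
(ii) >50% out-of-jur. sales — fails.
So (c) is not satisfied (F OR F).
(1) = T AND T AND F = false.
(i) receipts ≤ $1,000,000 — not satisfied.
(ii) not (state-registered) — met.
(a): F OR T → true.
(i) in enterprise zone — not satisfied.
(ii) no delinquency — fails.
(iii) nonprofit — not met.
(b) = F OR F OR F = false.
(2) = T AND F = false.
So Overall is not satisfied (F OR F).

No — not exempt.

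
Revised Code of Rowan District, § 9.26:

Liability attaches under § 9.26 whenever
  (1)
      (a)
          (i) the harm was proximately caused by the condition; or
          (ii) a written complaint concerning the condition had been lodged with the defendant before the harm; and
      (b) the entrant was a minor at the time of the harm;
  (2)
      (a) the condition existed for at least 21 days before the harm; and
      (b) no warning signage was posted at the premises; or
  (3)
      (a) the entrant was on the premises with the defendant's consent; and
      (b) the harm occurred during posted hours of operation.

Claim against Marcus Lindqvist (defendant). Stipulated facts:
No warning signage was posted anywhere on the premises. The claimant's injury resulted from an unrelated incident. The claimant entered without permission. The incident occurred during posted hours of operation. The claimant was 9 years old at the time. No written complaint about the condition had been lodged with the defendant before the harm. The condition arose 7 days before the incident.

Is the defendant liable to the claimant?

No — not liable.

(i) proximate cause — not satisfied.
(ii) complaint lodged — not met.
(a) = F OR F = false.
(b) entrant a minor — satisfied.
(1): F AND T → false.
(a) condition ≥21 days old — fails.
(b) no signage posted — satisfied.
(2): F AND T → false.
(a) consent to enter — not satisfied.
(b) during posted hours — satisfied.
(3) = F AND T = false.
Overall = F OR F OR F = false.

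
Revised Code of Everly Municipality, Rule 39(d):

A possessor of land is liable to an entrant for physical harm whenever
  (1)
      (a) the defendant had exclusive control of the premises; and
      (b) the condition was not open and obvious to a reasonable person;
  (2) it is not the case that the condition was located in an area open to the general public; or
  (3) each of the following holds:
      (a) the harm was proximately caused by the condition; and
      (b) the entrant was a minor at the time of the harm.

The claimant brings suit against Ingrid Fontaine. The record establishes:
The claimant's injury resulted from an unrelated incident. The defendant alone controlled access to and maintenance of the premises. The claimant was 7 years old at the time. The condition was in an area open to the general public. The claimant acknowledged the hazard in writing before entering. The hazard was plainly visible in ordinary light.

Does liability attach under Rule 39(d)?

No — not liable.

(a) exclusive control — met.
(b) not open/obvious — not met.
So (1) is not satisfied (T AND F).
(2) not (public area) — not satisfied.
(a) proximate cause — not met.
(b) entrant a minor — satisfied.
(3) = F AND T = false.
Overall: F OR F OR F → false.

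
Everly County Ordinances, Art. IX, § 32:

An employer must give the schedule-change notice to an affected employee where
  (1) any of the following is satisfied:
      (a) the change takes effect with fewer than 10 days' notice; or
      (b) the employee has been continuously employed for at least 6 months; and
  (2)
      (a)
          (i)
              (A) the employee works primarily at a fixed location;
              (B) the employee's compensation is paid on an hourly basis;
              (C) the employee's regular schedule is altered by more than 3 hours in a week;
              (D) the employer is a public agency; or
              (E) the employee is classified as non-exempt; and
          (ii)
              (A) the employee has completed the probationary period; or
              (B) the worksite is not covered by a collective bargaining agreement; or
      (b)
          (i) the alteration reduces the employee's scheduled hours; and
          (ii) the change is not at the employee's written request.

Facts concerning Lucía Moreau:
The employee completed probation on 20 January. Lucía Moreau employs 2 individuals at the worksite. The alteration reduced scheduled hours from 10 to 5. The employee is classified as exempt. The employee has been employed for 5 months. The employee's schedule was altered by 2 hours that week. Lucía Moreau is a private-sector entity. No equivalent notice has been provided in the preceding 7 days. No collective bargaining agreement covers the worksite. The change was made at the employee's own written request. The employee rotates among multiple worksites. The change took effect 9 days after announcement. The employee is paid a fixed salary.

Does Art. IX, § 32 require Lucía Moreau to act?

(a) < 10 days' notice — met.
(b) tenure ≥ 6 mo. — fails.
(1) = T OR F = true.
(A) fixed location — not satisfied.
(B) hourly-paid — not met.
(C) schedule shift > 3h — not met.
(D) public agency — not met.
(E) non-exempt — fails.
(i) = F OR F OR F OR F OR F = false.
(A) past probation — holds.
(B) no CBA — met.
(ii) = T OR T = true.
(a) = F AND T = false.
(i) hours reduced — holds.
(ii) not employee-requested — fails.
(b) = T AND F = false.
(2): F OR F → false.
So Overall is not satisfied (T AND F).

No — not required.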